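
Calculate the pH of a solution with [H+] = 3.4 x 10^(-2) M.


pH = -log10([H+])
pH = -log10(3.4 x 10^(-2))
pH = 1.4685

1.4685


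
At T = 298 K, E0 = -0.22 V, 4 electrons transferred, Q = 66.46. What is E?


E = E0 - (RT/nF) * ln(Q)
E = -0.22 - (8.314 * 298 / (4 * 96485)) * ln(66.46)
E = -0.2469 V

-0.2469 V


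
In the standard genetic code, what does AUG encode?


Standard genetic code lookup.
Codon AUG -> Met (start)

Met (start)


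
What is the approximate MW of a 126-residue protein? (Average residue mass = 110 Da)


MW = n_residues * 110 Da
MW = 126 * 110
MW = 13860 Da

13860 Da


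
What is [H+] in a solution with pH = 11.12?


[H+] = 10^(-pH)
[H+] = 10^(-11.12)
[H+] = 7.586e-12 M

7.586e-12 M


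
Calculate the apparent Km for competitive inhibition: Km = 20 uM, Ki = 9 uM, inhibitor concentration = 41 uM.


Km_app = Km * (1 + [I]/Ki)
Km_app = 20 * (1 + 41/9)
Km_app = 111.1111 uM

111.1111 uM


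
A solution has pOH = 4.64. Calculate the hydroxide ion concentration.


[OH-] = 10^(-pOH)
[OH-] = 10^(-4.64)
[OH-] = 2.291e-05 M

2.291e-05 M


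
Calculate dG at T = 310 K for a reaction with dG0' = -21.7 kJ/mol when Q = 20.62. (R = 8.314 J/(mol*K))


dG = dG0' + RT * ln(Q) / 1000
dG = -21.7 + 8.314 * 310 * ln(20.62) / 1000
dG = -13.9003 kJ/mol

-13.9003 kJ/mol


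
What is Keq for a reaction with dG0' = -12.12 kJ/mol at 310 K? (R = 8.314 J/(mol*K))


Keq = exp(-dG0 * 1000 / (R * T))
Keq = exp(-(-12.12) * 1000 / (8.314 * 310))
Keq = 110.2249

110.2249


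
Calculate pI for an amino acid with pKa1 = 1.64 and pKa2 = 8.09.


pI = (pKa1 + pKa2) / 2
pI = (1.64 + 8.09) / 2
pI = 4.865

4.865


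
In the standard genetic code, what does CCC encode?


Standard genetic code lookup.
Codon CCC -> Pro

Pro


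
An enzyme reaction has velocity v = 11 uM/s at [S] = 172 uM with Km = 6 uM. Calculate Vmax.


Vmax = v * (Km + [S]) / [S]
Vmax = 11 * (6 + 172) / 172
Vmax = 11.3837 uM/s

11.3837 uM/s


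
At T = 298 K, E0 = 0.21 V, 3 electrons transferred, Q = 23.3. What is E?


E = E0 - (RT/nF) * ln(Q)
E = 0.21 - (8.314 * 298 / (3 * 96485)) * ln(23.3)
E = 0.1831 V

0.1831 V


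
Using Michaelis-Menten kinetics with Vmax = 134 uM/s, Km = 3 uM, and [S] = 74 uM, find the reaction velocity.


v = Vmax * [S] / (Km + [S])
v = 134 * 74 / (3 + 74)
v = 128.7792 uM/s

128.7792 uM/s


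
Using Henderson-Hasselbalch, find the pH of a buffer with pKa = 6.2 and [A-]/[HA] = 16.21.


pH = pKa + log10([A-]/[HA])
pH = 6.2 + log10(16.21)
pH = 7.4098

7.4098


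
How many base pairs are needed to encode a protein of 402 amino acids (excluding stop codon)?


Each amino acid = 1 codon = 3 bp
bp = 402 * 3 = 1206 bp

1206 bp


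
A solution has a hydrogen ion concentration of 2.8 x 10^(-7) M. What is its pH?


pH = -log10([H+])
pH = -log10(2.8 x 10^(-7))
pH = 6.5528

6.5528


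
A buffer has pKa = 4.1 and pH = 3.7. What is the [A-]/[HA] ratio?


[A-]/[HA] = 10^(pH - pKa)
= 10^(3.7 - 4.1)
= 0.3981

0.3981


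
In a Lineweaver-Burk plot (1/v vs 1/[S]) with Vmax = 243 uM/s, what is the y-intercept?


y-intercept = 1/Vmax
= 1/243
= 0.0041 s/uM

0.0041 s/uM


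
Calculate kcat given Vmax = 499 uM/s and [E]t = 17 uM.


kcat = Vmax / [E]t
kcat = 499 / 17
kcat = 29.3529 s^-1

29.3529 s^-1


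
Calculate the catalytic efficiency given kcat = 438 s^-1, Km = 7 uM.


Catalytic efficiency = kcat / Km
= 438 / 7
= 62.5714 uM^-1*s^-1

62.5714 uM^-1*s^-1


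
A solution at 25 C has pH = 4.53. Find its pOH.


pOH = 14 - pH
pOH = 14 - 4.53
pOH = 9.47

9.47


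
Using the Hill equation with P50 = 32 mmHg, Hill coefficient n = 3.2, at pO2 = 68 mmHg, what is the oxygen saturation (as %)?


Y = pO2^n / (P50^n + pO2^n)
Y = 68^3.2 / (32^3.2 + 68^3.2)
Y = 91.77%

91.77%


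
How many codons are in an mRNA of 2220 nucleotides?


codons = nucleotides / 3
codons = 2220 / 3 = 740

740


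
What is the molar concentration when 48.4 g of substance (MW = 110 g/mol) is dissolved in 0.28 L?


C = (mass / MW) / volume
C = (48.4 / 110) / 0.28
C = 1.5714 M

1.5714 M


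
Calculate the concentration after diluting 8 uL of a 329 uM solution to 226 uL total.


C2 = C1 * V1 / V2
C2 = 329 * 8 / 226
C2 = 11.646 uM

11.646 uM


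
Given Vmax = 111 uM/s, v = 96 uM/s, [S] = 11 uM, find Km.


Km = [S] * (Vmax - v) / v
Km = 11 * (111 - 96) / 96
Km = 1.7188 uM

1.7188 uM


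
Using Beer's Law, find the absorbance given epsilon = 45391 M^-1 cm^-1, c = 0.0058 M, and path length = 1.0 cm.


A = epsilon * c * l
A = 45391 * 0.0058 * 1.0
A = 263.2678

263.2678


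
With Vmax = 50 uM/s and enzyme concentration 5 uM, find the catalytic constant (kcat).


kcat = Vmax / [E]t
kcat = 50 / 5
kcat = 10.0 s^-1

10.0 s^-1


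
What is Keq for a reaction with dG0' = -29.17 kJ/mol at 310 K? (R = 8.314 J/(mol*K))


Keq = exp(-dG0 * 1000 / (R * T))
Keq = exp(-(-29.17) * 1000 / (8.314 * 310))
Keq = 82278.9319

82278.9319


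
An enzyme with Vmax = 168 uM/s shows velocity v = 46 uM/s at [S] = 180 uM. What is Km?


Km = [S] * (Vmax - v) / v
Km = 180 * (168 - 46) / 46
Km = 477.3913 uM

477.3913 uM


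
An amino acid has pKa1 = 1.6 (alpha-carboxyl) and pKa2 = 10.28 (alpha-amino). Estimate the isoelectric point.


pI = (pKa1 + pKa2) / 2
pI = (1.6 + 10.28) / 2
pI = 5.94

5.94


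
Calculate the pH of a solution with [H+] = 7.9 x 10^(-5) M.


pH = -log10([H+])
pH = -log10(7.9 x 10^(-5))
pH = 4.1024

4.1024


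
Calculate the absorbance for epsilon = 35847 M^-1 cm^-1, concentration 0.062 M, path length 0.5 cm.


A = epsilon * c * l
A = 35847 * 0.062 * 0.5
A = 1111.257

1111.257


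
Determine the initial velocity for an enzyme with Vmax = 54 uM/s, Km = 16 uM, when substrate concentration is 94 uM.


v = Vmax * [S] / (Km + [S])
v = 54 * 94 / (16 + 94)
v = 46.1455 uM/s

46.1455 uM/s


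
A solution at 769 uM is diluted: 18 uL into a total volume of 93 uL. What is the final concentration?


C2 = C1 * V1 / V2
C2 = 769 * 18 / 93
C2 = 148.8387 uM

148.8387 uM


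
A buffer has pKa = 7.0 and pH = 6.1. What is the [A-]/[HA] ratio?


[A-]/[HA] = 10^(pH - pKa)
= 10^(6.1 - 7.0)
= 0.1259

0.1259


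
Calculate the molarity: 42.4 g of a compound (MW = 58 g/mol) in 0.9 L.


C = (mass / MW) / volume
C = (42.4 / 58) / 0.9
C = 0.8123 M

0.8123 M


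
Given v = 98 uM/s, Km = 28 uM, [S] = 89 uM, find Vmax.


Vmax = v * (Km + [S]) / [S]
Vmax = 98 * (28 + 89) / 89
Vmax = 128.8315 uM/s

128.8315 uM/s


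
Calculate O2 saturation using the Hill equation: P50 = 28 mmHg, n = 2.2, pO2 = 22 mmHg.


Y = pO2^n / (P50^n + pO2^n)
Y = 22^2.2 / (28^2.2 + 22^2.2)
Y = 37.04%

37.04%


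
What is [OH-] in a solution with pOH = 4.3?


[OH-] = 10^(-pOH)
[OH-] = 10^(-4.3)
[OH-] = 5.012e-05 M

5.012e-05 M


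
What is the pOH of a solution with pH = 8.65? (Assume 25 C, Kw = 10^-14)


pOH = 14 - pH
pOH = 14 - 8.65
pOH = 5.35

5.35


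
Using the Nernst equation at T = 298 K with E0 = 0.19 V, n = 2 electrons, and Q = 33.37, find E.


E = E0 - (RT/nF) * ln(Q)
E = 0.19 - (8.314 * 298 / (2 * 96485)) * ln(33.37)
E = 0.145 V

0.145 V


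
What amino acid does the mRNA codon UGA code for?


Standard genetic code lookup.
Codon UGA -> Stop

Stop


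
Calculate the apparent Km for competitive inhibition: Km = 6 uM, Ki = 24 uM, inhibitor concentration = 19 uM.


Km_app = Km * (1 + [I]/Ki)
Km_app = 6 * (1 + 19/24)
Km_app = 10.75 uM

10.75 uM


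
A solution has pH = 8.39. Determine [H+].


[H+] = 10^(-pH)
[H+] = 10^(-8.39)
[H+] = 4.074e-09 M

4.074e-09 M


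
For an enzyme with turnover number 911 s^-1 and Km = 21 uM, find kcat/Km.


Catalytic efficiency = kcat / Km
= 911 / 21
= 43.381 uM^-1*s^-1

43.381 uM^-1*s^-1


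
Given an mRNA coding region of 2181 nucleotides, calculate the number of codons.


codons = nucleotides / 3
codons = 2181 / 3 = 727

727


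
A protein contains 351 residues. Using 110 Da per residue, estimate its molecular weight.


MW = n_residues * 110 Da
MW = 351 * 110
MW = 38610 Da

38610 Da


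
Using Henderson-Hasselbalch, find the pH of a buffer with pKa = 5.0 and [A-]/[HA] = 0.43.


pH = pKa + log10([A-]/[HA])
pH = 5.0 + log10(0.43)
pH = 4.6335

4.6335


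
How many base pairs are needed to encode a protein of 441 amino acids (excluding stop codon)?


Each amino acid = 1 codon = 3 bp
bp = 441 * 3 = 1323 bp

1323 bp


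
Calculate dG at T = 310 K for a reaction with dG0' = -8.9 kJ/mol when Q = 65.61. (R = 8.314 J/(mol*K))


dG = dG0' + RT * ln(Q) / 1000
dG = -8.9 + 8.314 * 310 * ln(65.61) / 1000
dG = 1.8829 kJ/mol

1.8829 kJ/mol


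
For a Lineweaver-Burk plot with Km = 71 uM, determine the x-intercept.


x-intercept = -1/Km
= -1/71
= -0.0141 1/uM

-0.0141 1/uM


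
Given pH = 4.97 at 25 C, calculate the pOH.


pOH = 14 - pH
pOH = 14 - 4.97
pOH = 9.03

9.03


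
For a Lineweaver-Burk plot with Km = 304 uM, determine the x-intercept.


x-intercept = -1/Km
= -1/304
= -0.0033 1/uM

-0.0033 1/uM


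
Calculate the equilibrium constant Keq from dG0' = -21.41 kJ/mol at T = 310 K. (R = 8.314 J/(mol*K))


Keq = exp(-dG0 * 1000 / (R * T))
Keq = exp(-(-21.41) * 1000 / (8.314 * 310))
Keq = 4052.1959

4052.1959


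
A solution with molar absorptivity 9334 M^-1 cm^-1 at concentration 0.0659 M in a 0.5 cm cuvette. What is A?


A = epsilon * c * l
A = 9334 * 0.0659 * 0.5
A = 307.5553

307.5553


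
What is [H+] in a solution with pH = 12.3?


[H+] = 10^(-pH)
[H+] = 10^(-12.3)
[H+] = 5.012e-13 M

5.012e-13 M


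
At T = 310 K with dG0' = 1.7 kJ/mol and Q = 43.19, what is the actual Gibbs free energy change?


dG = dG0' + RT * ln(Q) / 1000
dG = 1.7 + 8.314 * 310 * ln(43.19) / 1000
dG = 11.4053 kJ/mol

11.4053 kJ/mol


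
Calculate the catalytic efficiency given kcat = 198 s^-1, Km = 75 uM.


Catalytic efficiency = kcat / Km
= 198 / 75
= 2.64 uM^-1*s^-1

2.64 uM^-1*s^-1


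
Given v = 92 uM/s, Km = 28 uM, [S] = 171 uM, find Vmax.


Vmax = v * (Km + [S]) / [S]
Vmax = 92 * (28 + 171) / 171
Vmax = 107.0643 uM/s

107.0643 uM/s


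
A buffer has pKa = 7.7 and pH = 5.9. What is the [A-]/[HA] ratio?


[A-]/[HA] = 10^(pH - pKa)
= 10^(5.9 - 7.7)
= 0.0158

0.0158


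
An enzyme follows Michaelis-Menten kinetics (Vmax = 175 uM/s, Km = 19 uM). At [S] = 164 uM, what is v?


v = Vmax * [S] / (Km + [S])
v = 175 * 164 / (19 + 164)
v = 156.8306 uM/s

156.8306 uM/s


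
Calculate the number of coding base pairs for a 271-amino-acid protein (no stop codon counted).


Each amino acid = 1 codon = 3 bp
bp = 271 * 3 = 813 bp

813 bp


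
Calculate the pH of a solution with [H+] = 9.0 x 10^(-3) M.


pH = -log10([H+])
pH = -log10(9.0 x 10^(-3))
pH = 2.0458

2.0458


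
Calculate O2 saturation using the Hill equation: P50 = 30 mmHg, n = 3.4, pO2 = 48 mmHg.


Y = pO2^n / (P50^n + pO2^n)
Y = 48^3.4 / (30^3.4 + 48^3.4)
Y = 83.17%

83.17%


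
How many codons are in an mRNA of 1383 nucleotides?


codons = nucleotides / 3
codons = 1383 / 3 = 461

461


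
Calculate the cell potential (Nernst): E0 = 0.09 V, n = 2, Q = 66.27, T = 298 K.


E = E0 - (RT/nF) * ln(Q)
E = 0.09 - (8.314 * 298 / (2 * 96485)) * ln(66.27)
E = 0.0362 V

0.0362 V


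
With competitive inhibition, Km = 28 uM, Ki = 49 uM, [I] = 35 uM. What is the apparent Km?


Km_app = Km * (1 + [I]/Ki)
Km_app = 28 * (1 + 35/49)
Km_app = 48.0 uM

48.0 uM


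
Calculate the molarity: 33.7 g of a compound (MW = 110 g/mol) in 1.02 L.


C = (mass / MW) / volume
C = (33.7 / 110) / 1.02
C = 0.3004 M

0.3004 M


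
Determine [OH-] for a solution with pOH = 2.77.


[OH-] = 10^(-pOH)
[OH-] = 10^(-2.77)
[OH-] = 0.0017 M

0.0017 M


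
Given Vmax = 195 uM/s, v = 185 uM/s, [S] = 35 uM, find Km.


Km = [S] * (Vmax - v) / v
Km = 35 * (195 - 185) / 185
Km = 1.8919 uM

1.8919 uM


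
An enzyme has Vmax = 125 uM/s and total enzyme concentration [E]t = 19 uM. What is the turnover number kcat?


kcat = Vmax / [E]t
kcat = 125 / 19
kcat = 6.5789 s^-1

6.5789 s^-1


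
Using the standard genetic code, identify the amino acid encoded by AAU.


Standard genetic code lookup.
Codon AAU -> Asn

Asn


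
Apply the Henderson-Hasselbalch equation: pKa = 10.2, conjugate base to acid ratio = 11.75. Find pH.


pH = pKa + log10([A-]/[HA])
pH = 10.2 + log10(11.75)
pH = 11.27

11.27


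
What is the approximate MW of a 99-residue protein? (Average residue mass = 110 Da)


MW = n_residues * 110 Da
MW = 99 * 110
MW = 10890 Da

10890 Da


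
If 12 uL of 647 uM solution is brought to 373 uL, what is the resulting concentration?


C2 = C1 * V1 / V2
C2 = 647 * 12 / 373
C2 = 20.815 uM

20.815 uM


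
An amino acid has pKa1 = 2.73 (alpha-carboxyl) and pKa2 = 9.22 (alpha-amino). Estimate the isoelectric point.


pI = (pKa1 + pKa2) / 2
pI = (2.73 + 9.22) / 2
pI = 5.975

5.975


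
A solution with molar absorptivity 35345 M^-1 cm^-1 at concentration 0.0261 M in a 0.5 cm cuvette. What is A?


A = epsilon * c * l
A = 35345 * 0.0261 * 0.5
A = 461.2523

461.2523


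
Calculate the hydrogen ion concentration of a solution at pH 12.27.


[H+] = 10^(-pH)
[H+] = 10^(-12.27)
[H+] = 5.370e-13 M

5.370e-13 M


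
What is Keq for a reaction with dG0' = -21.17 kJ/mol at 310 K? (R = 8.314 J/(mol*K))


Keq = exp(-dG0 * 1000 / (R * T))
Keq = exp(-(-21.17) * 1000 / (8.314 * 310))
Keq = 3691.8942

3691.8942


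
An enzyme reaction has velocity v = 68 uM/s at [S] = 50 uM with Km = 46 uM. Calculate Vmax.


Vmax = v * (Km + [S]) / [S]
Vmax = 68 * (46 + 50) / 50
Vmax = 130.56 uM/s

130.56 uM/s


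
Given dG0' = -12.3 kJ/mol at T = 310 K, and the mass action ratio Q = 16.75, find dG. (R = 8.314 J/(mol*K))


dG = dG0' + RT * ln(Q) / 1000
dG = -12.3 + 8.314 * 310 * ln(16.75) / 1000
dG = -5.036 kJ/mol

-5.036 kJ/mol


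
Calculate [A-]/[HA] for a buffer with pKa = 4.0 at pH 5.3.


[A-]/[HA] = 10^(pH - pKa)
= 10^(5.3 - 4.0)
= 19.9526

19.9526


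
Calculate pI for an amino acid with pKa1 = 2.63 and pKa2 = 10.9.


pI = (pKa1 + pKa2) / 2
pI = (2.63 + 10.9) / 2
pI = 6.765

6.765


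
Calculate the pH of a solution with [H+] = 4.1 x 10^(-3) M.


pH = -log10([H+])
pH = -log10(4.1 x 10^(-3))
pH = 2.3872

2.3872


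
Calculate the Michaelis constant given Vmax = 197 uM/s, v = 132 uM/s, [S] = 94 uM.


Km = [S] * (Vmax - v) / v
Km = 94 * (197 - 132) / 132
Km = 46.2879 uM

46.2879 uM


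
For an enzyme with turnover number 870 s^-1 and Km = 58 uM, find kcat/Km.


Catalytic efficiency = kcat / Km
= 870 / 58
= 15.0 uM^-1*s^-1

15.0 uM^-1*s^-1


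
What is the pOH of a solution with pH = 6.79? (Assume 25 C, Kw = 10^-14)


pOH = 14 - pH
pOH = 14 - 6.79
pOH = 7.21

7.21


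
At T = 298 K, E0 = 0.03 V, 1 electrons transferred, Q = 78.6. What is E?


E = E0 - (RT/nF) * ln(Q)
E = 0.03 - (8.314 * 298 / (1 * 96485)) * ln(78.6)
E = -0.0821 V

-0.0821 V


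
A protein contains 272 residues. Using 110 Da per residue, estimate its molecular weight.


MW = n_residues * 110 Da
MW = 272 * 110
MW = 29920 Da

29920 Da


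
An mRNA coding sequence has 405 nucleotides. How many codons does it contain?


codons = nucleotides / 3
codons = 405 / 3 = 135

135


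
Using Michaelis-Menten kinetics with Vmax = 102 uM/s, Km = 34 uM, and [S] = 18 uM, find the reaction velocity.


v = Vmax * [S] / (Km + [S])
v = 102 * 18 / (34 + 18)
v = 35.3077 uM/s

35.3077 uM/s


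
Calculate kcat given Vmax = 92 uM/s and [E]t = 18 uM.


kcat = Vmax / [E]t
kcat = 92 / 18
kcat = 5.1111 s^-1

5.1111 s^-1


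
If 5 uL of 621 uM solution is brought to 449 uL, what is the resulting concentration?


C2 = C1 * V1 / V2
C2 = 621 * 5 / 449
C2 = 6.9154 uM

6.9154 uM


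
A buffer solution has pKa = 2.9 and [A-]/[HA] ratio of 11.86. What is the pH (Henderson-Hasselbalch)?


pH = pKa + log10([A-]/[HA])
pH = 2.9 + log10(11.86)
pH = 3.9741

3.9741


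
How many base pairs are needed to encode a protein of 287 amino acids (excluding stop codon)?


Each amino acid = 1 codon = 3 bp
bp = 287 * 3 = 861 bp

861 bp


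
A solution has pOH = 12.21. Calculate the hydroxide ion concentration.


[OH-] = 10^(-pOH)
[OH-] = 10^(-12.21)
[OH-] = 6.166e-13 M

6.166e-13 M


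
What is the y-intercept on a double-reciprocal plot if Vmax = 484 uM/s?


y-intercept = 1/Vmax
= 1/484
= 0.0021 s/uM

0.0021 s/uM


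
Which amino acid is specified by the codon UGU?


Standard genetic code lookup.
Codon UGU -> Cys

Cys


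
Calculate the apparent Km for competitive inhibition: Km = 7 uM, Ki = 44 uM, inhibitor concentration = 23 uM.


Km_app = Km * (1 + [I]/Ki)
Km_app = 7 * (1 + 23/44)
Km_app = 10.6591 uM

10.6591 uM


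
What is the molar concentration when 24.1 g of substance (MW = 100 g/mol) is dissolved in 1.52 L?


C = (mass / MW) / volume
C = (24.1 / 100) / 1.52
C = 0.1586 M

0.1586 M


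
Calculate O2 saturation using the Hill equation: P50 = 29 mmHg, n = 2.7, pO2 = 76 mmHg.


Y = pO2^n / (P50^n + pO2^n)
Y = 76^2.7 / (29^2.7 + 76^2.7)
Y = 93.09%

93.09%


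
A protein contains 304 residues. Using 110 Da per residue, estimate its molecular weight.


MW = n_residues * 110 Da
MW = 304 * 110
MW = 33440 Da

33440 Da


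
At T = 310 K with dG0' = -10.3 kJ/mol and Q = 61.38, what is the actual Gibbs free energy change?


dG = dG0' + RT * ln(Q) / 1000
dG = -10.3 + 8.314 * 310 * ln(61.38) / 1000
dG = 0.3111 kJ/mol

0.3111 kJ/mol


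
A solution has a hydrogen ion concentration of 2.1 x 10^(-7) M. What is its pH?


pH = -log10([H+])
pH = -log10(2.1 x 10^(-7))
pH = 6.6778

6.6778


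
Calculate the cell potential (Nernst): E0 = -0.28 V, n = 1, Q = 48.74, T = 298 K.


E = E0 - (RT/nF) * ln(Q)
E = -0.28 - (8.314 * 298 / (1 * 96485)) * ln(48.74)
E = -0.3798 V

-0.3798 V


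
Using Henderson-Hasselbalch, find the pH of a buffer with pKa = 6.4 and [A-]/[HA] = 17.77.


pH = pKa + log10([A-]/[HA])
pH = 6.4 + log10(17.77)
pH = 7.6497

7.6497


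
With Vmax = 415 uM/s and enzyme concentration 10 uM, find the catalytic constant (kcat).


kcat = Vmax / [E]t
kcat = 415 / 10
kcat = 41.5 s^-1

41.5 s^-1


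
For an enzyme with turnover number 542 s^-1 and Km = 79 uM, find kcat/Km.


Catalytic efficiency = kcat / Km
= 542 / 79
= 6.8608 uM^-1*s^-1

6.8608 uM^-1*s^-1


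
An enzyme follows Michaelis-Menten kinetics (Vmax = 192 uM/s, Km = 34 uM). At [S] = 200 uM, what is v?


v = Vmax * [S] / (Km + [S])
v = 192 * 200 / (34 + 200)
v = 164.1026 uM/s

164.1026 uM/s


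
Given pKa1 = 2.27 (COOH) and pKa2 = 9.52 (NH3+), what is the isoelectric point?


pI = (pKa1 + pKa2) / 2
pI = (2.27 + 9.52) / 2
pI = 5.895

5.895


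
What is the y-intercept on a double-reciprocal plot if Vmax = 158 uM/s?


y-intercept = 1/Vmax
= 1/158
= 0.0063 s/uM

0.0063 s/uM


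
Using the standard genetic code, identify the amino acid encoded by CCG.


Standard genetic code lookup.
Codon CCG -> Pro

Pro


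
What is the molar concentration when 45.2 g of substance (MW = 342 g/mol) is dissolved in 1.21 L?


C = (mass / MW) / volume
C = (45.2 / 342) / 1.21
C = 0.1092 M

0.1092 M


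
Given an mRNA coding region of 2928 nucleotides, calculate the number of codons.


codons = nucleotides / 3
codons = 2928 / 3 = 976

976


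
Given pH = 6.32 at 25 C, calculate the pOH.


pOH = 14 - pH
pOH = 14 - 6.32
pOH = 7.68

7.68


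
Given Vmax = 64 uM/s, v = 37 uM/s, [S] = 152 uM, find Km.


Km = [S] * (Vmax - v) / v
Km = 152 * (64 - 37) / 37
Km = 110.9189 uM

110.9189 uM


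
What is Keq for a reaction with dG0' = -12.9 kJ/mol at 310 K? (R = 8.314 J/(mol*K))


Keq = exp(-dG0 * 1000 / (R * T))
Keq = exp(-(-12.9) * 1000 / (8.314 * 310))
Keq = 149.181

149.181


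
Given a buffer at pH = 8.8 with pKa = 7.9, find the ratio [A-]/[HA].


[A-]/[HA] = 10^(pH - pKa)
= 10^(8.8 - 7.9)
= 7.9433

7.9433


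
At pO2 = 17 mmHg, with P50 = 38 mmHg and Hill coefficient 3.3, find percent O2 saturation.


Y = pO2^n / (P50^n + pO2^n)
Y = 17^3.3 / (38^3.3 + 17^3.3)
Y = 6.57%

6.57%


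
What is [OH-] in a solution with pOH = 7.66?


[OH-] = 10^(-pOH)
[OH-] = 10^(-7.66)
[OH-] = 2.188e-08 M

2.188e-08 M


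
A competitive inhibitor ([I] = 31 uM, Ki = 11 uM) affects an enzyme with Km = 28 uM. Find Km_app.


Km_app = Km * (1 + [I]/Ki)
Km_app = 28 * (1 + 31/11)
Km_app = 106.9091 uM

106.9091 uM


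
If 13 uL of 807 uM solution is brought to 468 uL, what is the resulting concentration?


C2 = C1 * V1 / V2
C2 = 807 * 13 / 468
C2 = 22.4167 uM

22.4167 uM


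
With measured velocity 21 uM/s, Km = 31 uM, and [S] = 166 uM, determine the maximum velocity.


Vmax = v * (Km + [S]) / [S]
Vmax = 21 * (31 + 166) / 166
Vmax = 24.9217 uM/s

24.9217 uM/s


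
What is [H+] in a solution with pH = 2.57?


[H+] = 10^(-pH)
[H+] = 10^(-2.57)
[H+] = 0.0027 M

0.0027 M


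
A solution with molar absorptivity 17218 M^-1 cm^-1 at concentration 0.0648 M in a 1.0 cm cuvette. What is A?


A = epsilon * c * l
A = 17218 * 0.0648 * 1.0
A = 1115.7264

1115.7264


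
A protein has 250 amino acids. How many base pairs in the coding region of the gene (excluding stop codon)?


Each amino acid = 1 codon = 3 bp
bp = 250 * 3 = 750 bp

750 bp


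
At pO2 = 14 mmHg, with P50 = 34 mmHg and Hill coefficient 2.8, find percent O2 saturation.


Y = pO2^n / (P50^n + pO2^n)
Y = 14^2.8 / (34^2.8 + 14^2.8)
Y = 7.7%

7.7%


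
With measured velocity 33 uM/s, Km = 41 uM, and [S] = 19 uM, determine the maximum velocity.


Vmax = v * (Km + [S]) / [S]
Vmax = 33 * (41 + 19) / 19
Vmax = 104.2105 uM/s

104.2105 uM/s


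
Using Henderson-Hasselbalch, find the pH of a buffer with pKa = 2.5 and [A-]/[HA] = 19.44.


pH = pKa + log10([A-]/[HA])
pH = 2.5 + log10(19.44)
pH = 3.7887

3.7887


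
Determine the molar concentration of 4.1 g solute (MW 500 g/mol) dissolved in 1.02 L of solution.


C = (mass / MW) / volume
C = (4.1 / 500) / 1.02
C = 0.008 M

0.008 M


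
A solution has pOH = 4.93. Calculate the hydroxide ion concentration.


[OH-] = 10^(-pOH)
[OH-] = 10^(-4.93)
[OH-] = 1.175e-05 M

1.175e-05 M


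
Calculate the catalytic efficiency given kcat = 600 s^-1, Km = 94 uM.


Catalytic efficiency = kcat / Km
= 600 / 94
= 6.383 uM^-1*s^-1

6.383 uM^-1*s^-1


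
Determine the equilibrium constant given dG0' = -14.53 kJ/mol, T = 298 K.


Keq = exp(-dG0 * 1000 / (R * T))
Keq = exp(-(-14.53) * 1000 / (8.314 * 298))
Keq = 352.3456

352.3456


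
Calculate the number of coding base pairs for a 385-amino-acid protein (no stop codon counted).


Each amino acid = 1 codon = 3 bp
bp = 385 * 3 = 1155 bp

1155 bp


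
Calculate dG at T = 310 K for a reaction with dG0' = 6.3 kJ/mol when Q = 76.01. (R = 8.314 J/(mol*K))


dG = dG0' + RT * ln(Q) / 1000
dG = 6.3 + 8.314 * 310 * ln(76.01) / 1000
dG = 17.4621 kJ/mol

17.4621 kJ/mol


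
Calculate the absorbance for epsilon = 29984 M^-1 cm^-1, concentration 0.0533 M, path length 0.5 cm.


A = epsilon * c * l
A = 29984 * 0.0533 * 0.5
A = 799.0736

799.0736


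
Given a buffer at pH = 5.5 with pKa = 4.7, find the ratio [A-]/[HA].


[A-]/[HA] = 10^(pH - pKa)
= 10^(5.5 - 4.7)
= 6.3096

6.3096


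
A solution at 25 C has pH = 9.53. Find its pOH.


pOH = 14 - pH
pOH = 14 - 9.53
pOH = 4.47

4.47


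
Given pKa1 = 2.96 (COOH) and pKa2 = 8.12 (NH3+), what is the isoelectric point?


pI = (pKa1 + pKa2) / 2
pI = (2.96 + 8.12) / 2
pI = 5.54

5.54


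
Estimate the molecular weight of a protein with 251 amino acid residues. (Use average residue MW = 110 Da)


MW = n_residues * 110 Da
MW = 251 * 110
MW = 27610 Da

27610 Da


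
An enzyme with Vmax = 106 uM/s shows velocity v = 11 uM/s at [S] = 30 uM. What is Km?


Km = [S] * (Vmax - v) / v
Km = 30 * (106 - 11) / 11
Km = 259.0909 uM

259.0909 uM


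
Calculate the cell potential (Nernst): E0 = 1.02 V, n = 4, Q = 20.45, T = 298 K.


E = E0 - (RT/nF) * ln(Q)
E = 1.02 - (8.314 * 298 / (4 * 96485)) * ln(20.45)
E = 1.0006 V

1.0006 V


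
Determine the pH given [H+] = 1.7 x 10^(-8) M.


pH = -log10([H+])
pH = -log10(1.7 x 10^(-8))
pH = 7.7696

7.7696


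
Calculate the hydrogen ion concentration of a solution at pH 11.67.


[H+] = 10^(-pH)
[H+] = 10^(-11.67)
[H+] = 2.138e-12 M

2.138e-12 M


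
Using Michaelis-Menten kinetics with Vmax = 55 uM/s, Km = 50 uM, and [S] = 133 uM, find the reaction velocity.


v = Vmax * [S] / (Km + [S])
v = 55 * 133 / (50 + 133)
v = 39.9727 uM/s

39.9727 uM/s


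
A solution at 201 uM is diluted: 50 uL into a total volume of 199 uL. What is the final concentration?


C2 = C1 * V1 / V2
C2 = 201 * 50 / 199
C2 = 50.5025 uM

50.5025 uM


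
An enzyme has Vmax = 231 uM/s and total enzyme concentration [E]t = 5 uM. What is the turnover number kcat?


kcat = Vmax / [E]t
kcat = 231 / 5
kcat = 46.2 s^-1

46.2 s^-1


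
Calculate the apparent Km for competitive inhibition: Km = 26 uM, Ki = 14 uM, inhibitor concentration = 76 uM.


Km_app = Km * (1 + [I]/Ki)
Km_app = 26 * (1 + 76/14)
Km_app = 167.1429 uM

167.1429 uM


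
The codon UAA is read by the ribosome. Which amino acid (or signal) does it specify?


Standard genetic code lookup.
Codon UAA -> Stop

Stop


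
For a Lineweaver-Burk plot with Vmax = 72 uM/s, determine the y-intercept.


y-intercept = 1/Vmax
= 1/72
= 0.0139 s/uM

0.0139 s/uM


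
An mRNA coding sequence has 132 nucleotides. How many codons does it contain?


codons = nucleotides / 3
codons = 132 / 3 = 44

44


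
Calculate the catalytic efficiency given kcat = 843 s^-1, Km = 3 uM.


Catalytic efficiency = kcat / Km
= 843 / 3
= 281.0 uM^-1*s^-1

281.0 uM^-1*s^-1


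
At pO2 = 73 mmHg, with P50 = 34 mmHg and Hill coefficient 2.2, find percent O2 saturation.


Y = pO2^n / (P50^n + pO2^n)
Y = 73^2.2 / (34^2.2 + 73^2.2)
Y = 84.3%

84.3%


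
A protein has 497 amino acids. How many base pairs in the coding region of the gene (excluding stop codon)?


Each amino acid = 1 codon = 3 bp
bp = 497 * 3 = 1491 bp

1491 bp


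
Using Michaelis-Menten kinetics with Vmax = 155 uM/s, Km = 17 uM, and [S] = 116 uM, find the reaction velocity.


v = Vmax * [S] / (Km + [S])
v = 155 * 116 / (17 + 116)
v = 135.188 uM/s

135.188 uM/s


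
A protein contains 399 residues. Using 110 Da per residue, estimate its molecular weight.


MW = n_residues * 110 Da
MW = 399 * 110
MW = 43890 Da

43890 Da


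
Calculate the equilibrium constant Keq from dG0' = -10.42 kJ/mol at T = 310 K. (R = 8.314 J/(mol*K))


Keq = exp(-dG0 * 1000 / (R * T))
Keq = exp(-(-10.42) * 1000 / (8.314 * 310))
Keq = 56.993

56.993


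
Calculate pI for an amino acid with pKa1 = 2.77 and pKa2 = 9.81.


pI = (pKa1 + pKa2) / 2
pI = (2.77 + 9.81) / 2
pI = 6.29

6.29


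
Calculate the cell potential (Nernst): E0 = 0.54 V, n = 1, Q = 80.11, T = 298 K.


E = E0 - (RT/nF) * ln(Q)
E = 0.54 - (8.314 * 298 / (1 * 96485)) * ln(80.11)
E = 0.4274 V

0.4274 V


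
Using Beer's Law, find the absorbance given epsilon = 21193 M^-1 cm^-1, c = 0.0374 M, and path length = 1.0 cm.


A = epsilon * c * l
A = 21193 * 0.0374 * 1.0
A = 792.6182

792.6182


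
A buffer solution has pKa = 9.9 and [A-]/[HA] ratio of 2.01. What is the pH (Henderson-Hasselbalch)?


pH = pKa + log10([A-]/[HA])
pH = 9.9 + log10(2.01)
pH = 10.2032

10.2032


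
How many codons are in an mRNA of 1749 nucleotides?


codons = nucleotides / 3
codons = 1749 / 3 = 583

583


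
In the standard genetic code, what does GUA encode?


Standard genetic code lookup.
Codon GUA -> Val

Val


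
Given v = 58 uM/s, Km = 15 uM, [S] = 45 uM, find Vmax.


Vmax = v * (Km + [S]) / [S]
Vmax = 58 * (15 + 45) / 45
Vmax = 77.3333 uM/s

77.3333 uM/s


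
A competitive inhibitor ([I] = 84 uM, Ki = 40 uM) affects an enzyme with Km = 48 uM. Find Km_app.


Km_app = Km * (1 + [I]/Ki)
Km_app = 48 * (1 + 84/40)
Km_app = 148.8 uM

148.8 uM


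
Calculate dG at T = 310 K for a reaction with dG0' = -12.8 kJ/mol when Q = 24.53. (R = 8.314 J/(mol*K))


dG = dG0' + RT * ln(Q) / 1000
dG = -12.8 + 8.314 * 310 * ln(24.53) / 1000
dG = -4.5528 kJ/mol

-4.5528 kJ/mol


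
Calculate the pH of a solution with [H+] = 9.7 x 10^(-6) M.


pH = -log10([H+])
pH = -log10(9.7 x 10^(-6))
pH = 5.0132

5.0132


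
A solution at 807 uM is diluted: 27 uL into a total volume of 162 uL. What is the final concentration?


C2 = C1 * V1 / V2
C2 = 807 * 27 / 162
C2 = 134.5 uM

134.5 uM


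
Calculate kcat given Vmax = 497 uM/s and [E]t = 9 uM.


kcat = Vmax / [E]t
kcat = 497 / 9
kcat = 55.2222 s^-1

55.2222 s^-1


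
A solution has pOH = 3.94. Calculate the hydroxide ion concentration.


[OH-] = 10^(-pOH)
[OH-] = 10^(-3.94)
[OH-] = 1.148e-04 M

1.148e-04 M


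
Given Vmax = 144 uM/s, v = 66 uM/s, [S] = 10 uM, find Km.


Km = [S] * (Vmax - v) / v
Km = 10 * (144 - 66) / 66
Km = 11.8182 uM

11.8182 uM


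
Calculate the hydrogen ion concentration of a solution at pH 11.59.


[H+] = 10^(-pH)
[H+] = 10^(-11.59)
[H+] = 2.570e-12 M

2.570e-12 M


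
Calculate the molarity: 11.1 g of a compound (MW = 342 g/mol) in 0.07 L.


C = (mass / MW) / volume
C = (11.1 / 342) / 0.07
C = 0.4637 M

0.4637 M


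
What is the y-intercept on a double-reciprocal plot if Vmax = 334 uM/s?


y-intercept = 1/Vmax
= 1/334
= 0.003 s/uM

0.003 s/uM


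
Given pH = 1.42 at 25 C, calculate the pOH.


pOH = 14 - pH
pOH = 14 - 1.42
pOH = 12.58

12.58


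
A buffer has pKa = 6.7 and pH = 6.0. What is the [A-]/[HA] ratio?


[A-]/[HA] = 10^(pH - pKa)
= 10^(6.0 - 6.7)
= 0.1995

0.1995


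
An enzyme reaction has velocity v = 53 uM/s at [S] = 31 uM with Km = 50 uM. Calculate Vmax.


Vmax = v * (Km + [S]) / [S]
Vmax = 53 * (50 + 31) / 31
Vmax = 138.4839 uM/s

138.4839 uM/s


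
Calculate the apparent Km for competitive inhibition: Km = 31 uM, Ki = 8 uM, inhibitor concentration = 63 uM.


Km_app = Km * (1 + [I]/Ki)
Km_app = 31 * (1 + 63/8)
Km_app = 275.125 uM

275.125 uM


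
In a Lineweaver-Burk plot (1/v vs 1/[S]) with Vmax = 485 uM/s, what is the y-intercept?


y-intercept = 1/Vmax
= 1/485
= 0.0021 s/uM

0.0021 s/uM


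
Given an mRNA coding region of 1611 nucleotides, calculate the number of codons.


codons = nucleotides / 3
codons = 1611 / 3 = 537

537


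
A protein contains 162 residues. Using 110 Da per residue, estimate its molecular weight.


MW = n_residues * 110 Da
MW = 162 * 110
MW = 17820 Da

17820 Da


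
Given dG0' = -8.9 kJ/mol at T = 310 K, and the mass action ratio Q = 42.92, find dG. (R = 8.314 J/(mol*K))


dG = dG0' + RT * ln(Q) / 1000
dG = -8.9 + 8.314 * 310 * ln(42.92) / 1000
dG = 0.7891 kJ/mol

0.7891 kJ/mol


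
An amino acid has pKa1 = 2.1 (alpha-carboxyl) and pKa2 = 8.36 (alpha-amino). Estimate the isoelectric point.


pI = (pKa1 + pKa2) / 2
pI = (2.1 + 8.36) / 2
pI = 5.23

5.23


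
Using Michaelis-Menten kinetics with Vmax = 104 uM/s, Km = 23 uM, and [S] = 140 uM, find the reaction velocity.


v = Vmax * [S] / (Km + [S])
v = 104 * 140 / (23 + 140)
v = 89.3252 uM/s

89.3252 uM/s


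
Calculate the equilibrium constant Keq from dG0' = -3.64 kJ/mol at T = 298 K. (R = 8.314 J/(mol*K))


Keq = exp(-dG0 * 1000 / (R * T))
Keq = exp(-(-3.64) * 1000 / (8.314 * 298))
Keq = 4.3457

4.3457


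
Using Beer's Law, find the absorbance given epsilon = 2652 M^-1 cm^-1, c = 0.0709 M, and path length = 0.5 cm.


A = epsilon * c * l
A = 2652 * 0.0709 * 0.5
A = 94.0134

94.0134


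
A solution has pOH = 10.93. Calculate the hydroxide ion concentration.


[OH-] = 10^(-pOH)
[OH-] = 10^(-10.93)
[OH-] = 1.175e-11 M

1.175e-11 M


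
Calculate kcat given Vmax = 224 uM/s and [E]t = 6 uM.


kcat = Vmax / [E]t
kcat = 224 / 6
kcat = 37.3333 s^-1

37.3333 s^-1


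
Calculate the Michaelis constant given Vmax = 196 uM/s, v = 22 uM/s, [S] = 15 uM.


Km = [S] * (Vmax - v) / v
Km = 15 * (196 - 22) / 22
Km = 118.6364 uM

118.6364 uM


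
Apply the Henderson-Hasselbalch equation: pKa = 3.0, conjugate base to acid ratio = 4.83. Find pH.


pH = pKa + log10([A-]/[HA])
pH = 3.0 + log10(4.83)
pH = 3.6839

3.6839


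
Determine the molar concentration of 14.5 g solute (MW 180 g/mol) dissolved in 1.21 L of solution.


C = (mass / MW) / volume
C = (14.5 / 180) / 1.21
C = 0.0666 M

0.0666 M


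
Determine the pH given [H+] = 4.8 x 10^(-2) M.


pH = -log10([H+])
pH = -log10(4.8 x 10^(-2))
pH = 1.3188

1.3188


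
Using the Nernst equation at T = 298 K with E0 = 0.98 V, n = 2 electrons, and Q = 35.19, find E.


E = E0 - (RT/nF) * ln(Q)
E = 0.98 - (8.314 * 298 / (2 * 96485)) * ln(35.19)
E = 0.9343 V

0.9343 V


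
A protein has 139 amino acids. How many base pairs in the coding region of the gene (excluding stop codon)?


Each amino acid = 1 codon = 3 bp
bp = 139 * 3 = 417 bp

417 bp


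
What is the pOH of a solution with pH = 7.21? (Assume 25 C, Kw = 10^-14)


pOH = 14 - pH
pOH = 14 - 7.21
pOH = 6.79

6.79


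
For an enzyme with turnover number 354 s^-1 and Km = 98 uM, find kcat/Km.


Catalytic efficiency = kcat / Km
= 354 / 98
= 3.6122 uM^-1*s^-1

3.6122 uM^-1*s^-1


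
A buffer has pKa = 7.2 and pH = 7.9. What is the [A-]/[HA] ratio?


[A-]/[HA] = 10^(pH - pKa)
= 10^(7.9 - 7.2)
= 5.0119

5.0119


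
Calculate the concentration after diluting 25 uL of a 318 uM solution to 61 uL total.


C2 = C1 * V1 / V2
C2 = 318 * 25 / 61
C2 = 130.3279 uM

130.3279 uM


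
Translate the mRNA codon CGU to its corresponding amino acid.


Standard genetic code lookup.
Codon CGU -> Arg

Arg


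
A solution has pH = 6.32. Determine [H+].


[H+] = 10^(-pH)
[H+] = 10^(-6.32)
[H+] = 4.786e-07 M

4.786e-07 M


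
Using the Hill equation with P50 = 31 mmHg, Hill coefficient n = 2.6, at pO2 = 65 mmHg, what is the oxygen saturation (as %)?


Y = pO2^n / (P50^n + pO2^n)
Y = 65^2.6 / (31^2.6 + 65^2.6)
Y = 87.27%

87.27%


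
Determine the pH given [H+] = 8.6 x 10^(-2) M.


pH = -log10([H+])
pH = -log10(8.6 x 10^(-2))
pH = 1.0655

1.0655


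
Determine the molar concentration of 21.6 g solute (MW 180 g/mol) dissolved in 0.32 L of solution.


C = (mass / MW) / volume
C = (21.6 / 180) / 0.32
C = 0.375 M

0.375 M


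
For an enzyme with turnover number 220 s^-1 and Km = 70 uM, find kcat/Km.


Catalytic efficiency = kcat / Km
= 220 / 70
= 3.1429 uM^-1*s^-1

3.1429 uM^-1*s^-1


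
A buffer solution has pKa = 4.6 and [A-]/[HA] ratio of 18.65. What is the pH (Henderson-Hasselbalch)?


pH = pKa + log10([A-]/[HA])
pH = 4.6 + log10(18.65)
pH = 5.8707

5.8707


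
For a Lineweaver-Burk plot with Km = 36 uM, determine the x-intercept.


x-intercept = -1/Km
= -1/36
= -0.0278 1/uM

-0.0278 1/uM


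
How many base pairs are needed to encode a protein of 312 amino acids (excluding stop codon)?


Each amino acid = 1 codon = 3 bp
bp = 312 * 3 = 936 bp

936 bp


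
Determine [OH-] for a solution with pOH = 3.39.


[OH-] = 10^(-pOH)
[OH-] = 10^(-3.39)
[OH-] = 4.074e-04 M

4.074e-04 M


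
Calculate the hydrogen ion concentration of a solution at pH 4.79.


[H+] = 10^(-pH)
[H+] = 10^(-4.79)
[H+] = 1.622e-05 M

1.622e-05 M


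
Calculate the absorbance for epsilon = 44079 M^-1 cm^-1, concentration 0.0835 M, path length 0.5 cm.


A = epsilon * c * l
A = 44079 * 0.0835 * 0.5
A = 1840.2983

1840.2983


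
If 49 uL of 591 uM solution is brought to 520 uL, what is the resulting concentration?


C2 = C1 * V1 / V2
C2 = 591 * 49 / 520
C2 = 55.6904 uM

55.6904 uM


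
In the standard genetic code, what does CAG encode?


Standard genetic code lookup.
Codon CAG -> Gln

Gln


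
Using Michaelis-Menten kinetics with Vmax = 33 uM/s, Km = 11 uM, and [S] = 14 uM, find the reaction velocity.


v = Vmax * [S] / (Km + [S])
v = 33 * 14 / (11 + 14)
v = 18.48 uM/s

18.48 uM/s


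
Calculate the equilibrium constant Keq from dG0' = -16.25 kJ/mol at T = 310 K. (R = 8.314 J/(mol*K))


Keq = exp(-dG0 * 1000 / (R * T))
Keq = exp(-(-16.25) * 1000 / (8.314 * 310))
Keq = 547.2743

547.2743


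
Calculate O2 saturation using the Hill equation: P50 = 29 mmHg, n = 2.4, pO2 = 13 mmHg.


Y = pO2^n / (P50^n + pO2^n)
Y = 13^2.4 / (29^2.4 + 13^2.4)
Y = 12.72%

12.72%


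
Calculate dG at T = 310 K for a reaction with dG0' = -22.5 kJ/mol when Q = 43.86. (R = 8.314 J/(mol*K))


dG = dG0' + RT * ln(Q) / 1000
dG = -22.5 + 8.314 * 310 * ln(43.86) / 1000
dG = -12.7551 kJ/mol

-12.7551 kJ/mol


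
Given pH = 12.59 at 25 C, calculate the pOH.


pOH = 14 - pH
pOH = 14 - 12.59
pOH = 1.41

1.41


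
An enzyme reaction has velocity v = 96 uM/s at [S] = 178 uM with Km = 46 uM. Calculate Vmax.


Vmax = v * (Km + [S]) / [S]
Vmax = 96 * (46 + 178) / 178
Vmax = 120.809 uM/s

120.809 uM/s


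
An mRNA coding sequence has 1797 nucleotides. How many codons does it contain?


codons = nucleotides / 3
codons = 1797 / 3 = 599

599


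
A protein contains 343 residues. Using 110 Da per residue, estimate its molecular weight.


MW = n_residues * 110 Da
MW = 343 * 110
MW = 37730 Da

37730 Da


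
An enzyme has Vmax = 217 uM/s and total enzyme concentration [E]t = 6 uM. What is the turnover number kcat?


kcat = Vmax / [E]t
kcat = 217 / 6
kcat = 36.1667 s^-1

36.1667 s^-1


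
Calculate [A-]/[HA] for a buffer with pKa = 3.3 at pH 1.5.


[A-]/[HA] = 10^(pH - pKa)
= 10^(1.5 - 3.3)
= 0.0158

0.0158


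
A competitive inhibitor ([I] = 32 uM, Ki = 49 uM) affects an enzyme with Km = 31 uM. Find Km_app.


Km_app = Km * (1 + [I]/Ki)
Km_app = 31 * (1 + 32/49)
Km_app = 51.2449 uM

51.2449 uM


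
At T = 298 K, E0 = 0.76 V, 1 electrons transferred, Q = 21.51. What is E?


E = E0 - (RT/nF) * ln(Q)
E = 0.76 - (8.314 * 298 / (1 * 96485)) * ln(21.51)
E = 0.6812 V

0.6812 V


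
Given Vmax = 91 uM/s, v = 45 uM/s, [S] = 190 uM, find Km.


Km = [S] * (Vmax - v) / v
Km = 190 * (91 - 45) / 45
Km = 194.2222 uM

194.2222 uM


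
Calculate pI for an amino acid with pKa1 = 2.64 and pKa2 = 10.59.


pI = (pKa1 + pKa2) / 2
pI = (2.64 + 10.59) / 2
pI = 6.615

6.615


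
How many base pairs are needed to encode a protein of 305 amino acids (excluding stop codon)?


Each amino acid = 1 codon = 3 bp
bp = 305 * 3 = 915 bp

915 bp


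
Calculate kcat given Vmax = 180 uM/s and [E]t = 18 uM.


kcat = Vmax / [E]t
kcat = 180 / 18
kcat = 10.0 s^-1

10.0 s^-1


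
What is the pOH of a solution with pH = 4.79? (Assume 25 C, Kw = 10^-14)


pOH = 14 - pH
pOH = 14 - 4.79
pOH = 9.21

9.21


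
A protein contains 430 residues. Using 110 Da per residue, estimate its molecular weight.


MW = n_residues * 110 Da
MW = 430 * 110
MW = 47300 Da

47300 Da


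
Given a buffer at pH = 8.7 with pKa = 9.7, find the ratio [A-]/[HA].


[A-]/[HA] = 10^(pH - pKa)
= 10^(8.7 - 9.7)
= 0.1

0.1


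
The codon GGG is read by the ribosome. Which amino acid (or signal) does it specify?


Standard genetic code lookup.
Codon GGG -> Gly

Gly


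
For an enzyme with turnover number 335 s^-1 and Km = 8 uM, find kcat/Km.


Catalytic efficiency = kcat / Km
= 335 / 8
= 41.875 uM^-1*s^-1

41.875 uM^-1*s^-1


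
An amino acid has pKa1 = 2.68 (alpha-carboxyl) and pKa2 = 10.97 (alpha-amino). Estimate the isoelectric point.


pI = (pKa1 + pKa2) / 2
pI = (2.68 + 10.97) / 2
pI = 6.825

6.825
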